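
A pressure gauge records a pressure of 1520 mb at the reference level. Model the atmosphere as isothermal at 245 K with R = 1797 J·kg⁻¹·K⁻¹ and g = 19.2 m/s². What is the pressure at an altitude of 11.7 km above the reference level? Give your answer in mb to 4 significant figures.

Scale height: H = RT/g = 1797 × 245 / 19.2 = 22930 m.
Barometric formula: P = P₀ exp(−z/H).
z/H = 11700/22930 = 0.51025; exp(−0.51025) = 0.60035.
P = 1520 × 0.60035 = 912.53 mb.

P ≈ 912.5 mb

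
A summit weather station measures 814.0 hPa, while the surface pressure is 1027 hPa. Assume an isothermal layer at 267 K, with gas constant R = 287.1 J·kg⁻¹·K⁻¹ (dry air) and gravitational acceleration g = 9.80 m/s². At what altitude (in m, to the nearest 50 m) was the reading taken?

Scale height: H = RT/g = 287.1 × 267 / 9.80 = 7822.0 m.
Invert the barometric formula: z = H ln(P₀/P).
P₀/P = 1027/814.0 = 1.2617; ln(1.2617) = 0.23246.
z = 7822.0 × 0.23246 = 1818.3 m.

z ≈ 1800 m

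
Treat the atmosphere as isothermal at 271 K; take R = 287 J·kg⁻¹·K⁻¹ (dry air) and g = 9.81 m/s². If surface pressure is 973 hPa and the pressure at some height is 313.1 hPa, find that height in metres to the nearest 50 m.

z ≈ 9000 m

Scale height: H = RT/g = 287 × 271 / 9.81 = 7928.3 m.
Invert the barometric formula: z = H ln(P₀/P).
P₀/P = 973/313.1 = 3.1076; ln(3.1076) = 1.1339.
z = 7928.3 × 1.1339 = 8989.9 m.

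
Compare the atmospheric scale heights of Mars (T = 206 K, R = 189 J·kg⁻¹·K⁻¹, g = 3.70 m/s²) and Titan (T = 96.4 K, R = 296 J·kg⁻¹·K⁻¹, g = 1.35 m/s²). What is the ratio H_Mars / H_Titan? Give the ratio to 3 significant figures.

H = RT/g for each body.
H_Mars = 189 × 206 / 3.70 = 10523 m.
H_Titan = 296 × 96.4 / 1.35 = 21137 m.
H_Mars/H_Titan = 10523/21137 = 0.49785.

H_Mars/H_Titan ≈ 0.498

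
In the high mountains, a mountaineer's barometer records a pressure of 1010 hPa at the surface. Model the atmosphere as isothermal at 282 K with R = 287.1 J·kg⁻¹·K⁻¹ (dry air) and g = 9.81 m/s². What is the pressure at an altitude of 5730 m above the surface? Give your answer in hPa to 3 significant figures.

P ≈ 504 hPa

Scale height: H = RT/g = 287.1 × 282 / 9.81 = 8253.0 m.
Barometric formula: P = P₀ exp(−z/H).
z/H = 5730.0/8253.0 = 0.69429; exp(−0.69429) = 0.49943.
P = 1010 × 0.49943 = 504.42 hPa.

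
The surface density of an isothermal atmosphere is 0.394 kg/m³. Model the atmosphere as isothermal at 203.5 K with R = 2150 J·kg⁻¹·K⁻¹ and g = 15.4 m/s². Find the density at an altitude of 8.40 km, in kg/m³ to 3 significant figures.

ρ ≈ 0.293 kg/m³

Scale height: H = RT/g = 2150 × 203.5 / 15.4 = 28411 m.
In an isothermal atmosphere, density decays like pressure: ρ = ρ₀ exp(−z/H).
z/H = 8400.0/28411 = 0.29566; exp(−0.29566) = 0.74404.
ρ = 0.394 × 0.74404 = 0.29315 kg/m³.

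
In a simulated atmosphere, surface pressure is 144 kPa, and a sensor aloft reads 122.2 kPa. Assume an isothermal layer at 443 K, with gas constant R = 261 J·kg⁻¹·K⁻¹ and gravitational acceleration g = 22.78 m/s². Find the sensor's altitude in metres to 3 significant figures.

z ≈ 833 m

Scale height: H = RT/g = 261 × 443 / 22.78 = 5075.6 m.
Invert the barometric formula: z = H ln(P₀/P).
P₀/P = 144/122.2 = 1.1784; ln(1.1784) = 0.16416.
z = 5075.6 × 0.16416 = 833.21 m.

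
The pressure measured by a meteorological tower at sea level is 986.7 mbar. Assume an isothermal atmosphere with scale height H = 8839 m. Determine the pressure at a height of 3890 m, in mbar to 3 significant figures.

Barometric formula: P = P₀ exp(−z/H).
z/H = 3890.0/8839.0 = 0.44010; exp(−0.44010) = 0.64397.
P = 986.7 × 0.64397 = 635.41 mbar.

P ≈ 635 mbar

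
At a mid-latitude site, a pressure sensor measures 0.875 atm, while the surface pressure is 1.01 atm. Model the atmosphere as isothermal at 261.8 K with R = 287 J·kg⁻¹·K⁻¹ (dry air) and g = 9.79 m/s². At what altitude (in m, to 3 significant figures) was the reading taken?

Scale height: H = RT/g = 287 × 261.8 / 9.79 = 7674.8 m.
Invert the barometric formula: z = H ln(P₀/P).
P₀/P = 1.01/0.875 = 1.1543; ln(1.1543) = 0.14349.
z = 7674.8 × 0.14349 = 1101.3 m.

z ≈ 1100 m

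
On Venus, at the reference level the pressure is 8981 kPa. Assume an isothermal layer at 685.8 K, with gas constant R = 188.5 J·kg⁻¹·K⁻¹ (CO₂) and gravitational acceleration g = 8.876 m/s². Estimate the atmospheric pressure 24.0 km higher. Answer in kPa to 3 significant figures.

P ≈ 1730 kPa

Scale height: H = RT/g = 188.5 × 685.8 / 8.876 = 14564 m.
Barometric formula: P = P₀ exp(−z/H).
z/H = 24000/14564 = 1.6479; exp(−1.6479) = 0.19245.
P = 8981 × 0.19245 = 1728.4 kPa.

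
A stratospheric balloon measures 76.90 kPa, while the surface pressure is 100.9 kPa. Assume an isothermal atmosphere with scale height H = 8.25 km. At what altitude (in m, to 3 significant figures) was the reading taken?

z ≈ 2240 m

Invert the barometric formula: z = H ln(P₀/P).
P₀/P = 100.9/76.90 = 1.3121; ln(1.3121) = 0.27163.
z = 8250.0 × 0.27163 = 2240.9 m.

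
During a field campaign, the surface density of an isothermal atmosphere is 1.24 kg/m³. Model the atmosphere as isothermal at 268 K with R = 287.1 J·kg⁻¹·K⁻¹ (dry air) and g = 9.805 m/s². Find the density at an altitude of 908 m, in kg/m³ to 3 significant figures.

Scale height: H = RT/g = 287.1 × 268 / 9.805 = 7847.3 m.
In an isothermal atmosphere, density decays like pressure: ρ = ρ₀ exp(−z/H).
z/H = 908.00/7847.3 = 0.11571; exp(−0.11571) = 0.89073.
ρ = 1.24 × 0.89073 = 1.1045 kg/m³.

ρ ≈ 1.10 kg/m³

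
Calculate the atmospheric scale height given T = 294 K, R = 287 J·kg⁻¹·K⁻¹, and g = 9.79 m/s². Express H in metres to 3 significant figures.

H ≈ 8620 m

The scale height of an isothermal atmosphere is H = RT/g.
H = 287 × 294 / 9.79 = 84378/9.79 = 8618.8 m.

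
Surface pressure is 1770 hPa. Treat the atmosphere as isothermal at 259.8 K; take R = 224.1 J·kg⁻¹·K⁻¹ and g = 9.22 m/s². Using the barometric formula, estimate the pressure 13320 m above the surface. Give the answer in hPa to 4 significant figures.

Scale height: H = RT/g = 224.1 × 259.8 / 9.22 = 6314.7 m.
Barometric formula: P = P₀ exp(−z/H).
z/H = 13320/6314.7 = 2.1094; exp(−2.1094) = 0.12131.
P = 1770 × 0.12131 = 214.72 hPa.

P ≈ 214.7 hPa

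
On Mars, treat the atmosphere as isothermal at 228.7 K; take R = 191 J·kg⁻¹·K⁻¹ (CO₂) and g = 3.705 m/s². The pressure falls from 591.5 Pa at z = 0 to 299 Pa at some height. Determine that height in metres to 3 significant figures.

z ≈ 8040 m

Scale height: H = RT/g = 191 × 228.7 / 3.705 = 11790 m.
Invert the barometric formula: z = H ln(P₀/P).
P₀/P = 591.5/299 = 1.9783; ln(1.9783) = 0.68224.
z = 11790 × 0.68224 = 8043.6 m.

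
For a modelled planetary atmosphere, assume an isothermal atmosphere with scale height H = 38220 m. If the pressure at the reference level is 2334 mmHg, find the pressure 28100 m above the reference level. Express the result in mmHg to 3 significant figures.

P ≈ 1120 mmHg

Barometric formula: P = P₀ exp(−z/H).
z/H = 28100/38220 = 0.73522; exp(−0.73522) = 0.47940.
P = 2334 × 0.47940 = 1118.9 mmHg.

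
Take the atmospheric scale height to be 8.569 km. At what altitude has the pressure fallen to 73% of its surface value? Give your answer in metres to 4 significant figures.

Set P/P₀ = exp(−z/H) = 0.73, so z = −H ln(0.73).
−ln(0.73) = 0.31471; z = 8569.0 × 0.31471 = 2696.7 m.

z ≈ 2697 m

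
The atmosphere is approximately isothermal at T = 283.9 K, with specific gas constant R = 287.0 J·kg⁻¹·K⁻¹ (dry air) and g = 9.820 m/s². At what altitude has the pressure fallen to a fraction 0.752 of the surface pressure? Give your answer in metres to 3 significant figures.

z ≈ 2360 m

Scale height: H = RT/g = 287.0 × 283.9 / 9.820 = 8297.3 m.
Set P/P₀ = exp(−z/H) = 0.752, so z = −H ln(0.752).
−ln(0.752) = 0.28502; z = 8297.3 × 0.28502 = 2364.9 m.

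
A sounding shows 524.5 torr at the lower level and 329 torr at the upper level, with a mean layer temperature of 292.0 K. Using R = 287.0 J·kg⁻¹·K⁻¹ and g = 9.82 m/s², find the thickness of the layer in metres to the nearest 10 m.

Δz ≈ 3980 m

Hypsometric equation: Δz = (R T̄/g) ln(P₁/P₂).
R T̄/g = 287.0 × 292.0 / 9.82 = 8534.0 m.
ln(524.5/329) = ln(1.5942) = 0.46637.
Δz = 8534.0 × 0.46637 = 3980.0 m.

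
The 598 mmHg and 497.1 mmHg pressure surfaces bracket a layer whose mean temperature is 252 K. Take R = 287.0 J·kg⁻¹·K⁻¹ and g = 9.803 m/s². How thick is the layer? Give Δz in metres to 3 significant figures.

Δz ≈ 1360 m

Hypsometric equation: Δz = (R T̄/g) ln(P₁/P₂).
R T̄/g = 287.0 × 252 / 9.803 = 7377.7 m.
ln(598/497.1) = ln(1.2030) = 0.18482.
Δz = 7377.7 × 0.18482 = 1363.5 m.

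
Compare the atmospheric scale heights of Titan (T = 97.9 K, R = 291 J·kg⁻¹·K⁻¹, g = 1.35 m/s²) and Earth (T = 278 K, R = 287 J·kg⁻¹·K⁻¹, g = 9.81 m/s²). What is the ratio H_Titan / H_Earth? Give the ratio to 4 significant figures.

H = RT/g for each body.
H_Titan = 291 × 97.9 / 1.35 = 21103 m.
H_Earth = 287 × 278 / 9.81 = 8133.1 m.
H_Titan/H_Earth = 21103/8133.1 = 2.5947.

H_Titan/H_Earth ≈ 2.595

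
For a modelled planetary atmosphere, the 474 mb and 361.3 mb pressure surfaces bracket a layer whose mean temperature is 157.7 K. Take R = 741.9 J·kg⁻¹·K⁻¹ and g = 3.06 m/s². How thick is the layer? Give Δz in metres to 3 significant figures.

Δz ≈ 10400 m

Hypsometric equation: Δz = (R T̄/g) ln(P₁/P₂).
R T̄/g = 741.9 × 157.7 / 3.06 = 38235 m.
ln(474/361.3) = ln(1.3119) = 0.27148.
Δz = 38235 × 0.27148 = 10380 m.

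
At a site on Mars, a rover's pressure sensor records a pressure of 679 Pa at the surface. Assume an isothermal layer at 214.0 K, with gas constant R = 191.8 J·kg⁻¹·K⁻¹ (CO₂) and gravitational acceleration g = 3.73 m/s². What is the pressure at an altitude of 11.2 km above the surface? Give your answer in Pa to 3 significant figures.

Scale height: H = RT/g = 191.8 × 214.0 / 3.73 = 11004 m.
Barometric formula: P = P₀ exp(−z/H).
z/H = 11200/11004 = 1.0178; exp(−1.0178) = 0.36139.
P = 679 × 0.36139 = 245.38 Pa.

P ≈ 245 Pa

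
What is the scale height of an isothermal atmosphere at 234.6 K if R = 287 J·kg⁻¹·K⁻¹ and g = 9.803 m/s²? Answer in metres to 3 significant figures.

The scale height of an isothermal atmosphere is H = RT/g.
H = 287 × 234.6 / 9.803 = 67330/9.803 = 6868.3 m.

H ≈ 6870 m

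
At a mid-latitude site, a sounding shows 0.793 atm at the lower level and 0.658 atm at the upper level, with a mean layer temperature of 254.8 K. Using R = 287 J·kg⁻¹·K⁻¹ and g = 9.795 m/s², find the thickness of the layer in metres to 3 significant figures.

Hypsometric equation: Δz = (R T̄/g) ln(P₁/P₂).
R T̄/g = 287 × 254.8 / 9.795 = 7465.8 m.
ln(0.793/0.658) = ln(1.2052) = 0.18665.
Δz = 7465.8 × 0.18665 = 1393.5 m.

Δz ≈ 1390 m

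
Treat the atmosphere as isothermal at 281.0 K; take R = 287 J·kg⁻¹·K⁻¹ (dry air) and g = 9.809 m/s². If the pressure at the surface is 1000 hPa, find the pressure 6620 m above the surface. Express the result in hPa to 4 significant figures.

P ≈ 447.0 hPa

Scale height: H = RT/g = 287 × 281.0 / 9.809 = 8221.7 m.
Barometric formula: P = P₀ exp(−z/H).
z/H = 6620.0/8221.7 = 0.80519; exp(−0.80519) = 0.44700.
P = 1000 × 0.44700 = 447.00 hPa.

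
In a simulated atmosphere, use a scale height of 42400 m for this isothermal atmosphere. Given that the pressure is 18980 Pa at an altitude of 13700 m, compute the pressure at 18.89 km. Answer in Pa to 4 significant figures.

P ≈ 16790 Pa

Between two levels, P₂ = P₁ exp(−Δz/H) with Δz = z₂ − z₁.
Δz = 18890 − 13700 = 5190.0 m; Δz/H = 5190.0/42400 = 0.12241.
P₂ = 18980 × exp(−0.12241) = 18980 × 0.88479 = 16793 Pa.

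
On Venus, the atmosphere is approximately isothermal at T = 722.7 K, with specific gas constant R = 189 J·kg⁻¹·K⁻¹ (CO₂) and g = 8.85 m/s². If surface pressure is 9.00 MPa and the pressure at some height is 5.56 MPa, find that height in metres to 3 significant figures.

Scale height: H = RT/g = 189 × 722.7 / 8.85 = 15434 m.
Invert the barometric formula: z = H ln(P₀/P).
P₀/P = 9.00/5.56 = 1.6187; ln(1.6187) = 0.48162.
z = 15434 × 0.48162 = 7433.3 m.

z ≈ 7430 m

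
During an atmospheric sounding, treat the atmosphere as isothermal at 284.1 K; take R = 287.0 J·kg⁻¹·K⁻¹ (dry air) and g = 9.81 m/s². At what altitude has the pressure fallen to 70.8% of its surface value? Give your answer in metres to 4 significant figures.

z ≈ 2870 m

Scale height: H = RT/g = 287.0 × 284.1 / 9.81 = 8311.6 m.
Set P/P₀ = exp(−z/H) = 0.708, so z = −H ln(0.708).
−ln(0.708) = 0.34531; z = 8311.6 × 0.34531 = 2870.1 m.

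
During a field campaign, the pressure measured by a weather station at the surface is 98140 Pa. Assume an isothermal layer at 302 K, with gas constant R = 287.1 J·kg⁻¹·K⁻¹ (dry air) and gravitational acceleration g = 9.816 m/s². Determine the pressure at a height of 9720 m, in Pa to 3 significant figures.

P ≈ 32700 Pa

Scale height: H = RT/g = 287.1 × 302 / 9.816 = 8832.9 m.
Barometric formula: P = P₀ exp(−z/H).
z/H = 9720.0/8832.9 = 1.1004; exp(−1.1004) = 0.33274.
P = 98140 × 0.33274 = 32655 Pa.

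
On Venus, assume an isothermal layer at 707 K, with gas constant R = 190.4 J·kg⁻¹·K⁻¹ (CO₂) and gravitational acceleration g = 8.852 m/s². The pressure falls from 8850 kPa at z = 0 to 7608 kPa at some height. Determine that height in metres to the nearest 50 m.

z ≈ 2300 m

Scale height: H = RT/g = 190.4 × 707 / 8.852 = 15207 m.
Invert the barometric formula: z = H ln(P₀/P).
P₀/P = 8850/7608 = 1.1632; ln(1.1632) = 0.15117.
z = 15207 × 0.15117 = 2298.8 m.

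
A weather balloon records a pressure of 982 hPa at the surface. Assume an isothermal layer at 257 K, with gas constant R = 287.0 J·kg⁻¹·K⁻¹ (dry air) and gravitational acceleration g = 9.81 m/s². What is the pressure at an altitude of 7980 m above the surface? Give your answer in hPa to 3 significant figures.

P ≈ 340 hPa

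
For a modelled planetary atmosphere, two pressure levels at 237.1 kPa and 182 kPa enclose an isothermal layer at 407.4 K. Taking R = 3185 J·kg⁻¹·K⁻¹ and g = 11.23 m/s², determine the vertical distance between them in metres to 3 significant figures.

Hypsometric equation: Δz = (R T̄/g) ln(P₁/P₂).
R T̄/g = 3185 × 407.4 / 11.23 = 115540 m.
ln(237.1/182) = ln(1.3027) = 0.26444.
Δz = 115540 × 0.26444 = 30553 m.

Δz ≈ 30600 m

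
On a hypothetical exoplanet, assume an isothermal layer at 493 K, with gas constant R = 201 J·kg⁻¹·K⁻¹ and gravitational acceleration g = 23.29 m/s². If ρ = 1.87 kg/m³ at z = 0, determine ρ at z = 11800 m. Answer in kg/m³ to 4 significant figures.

ρ ≈ 0.1168 kg/m³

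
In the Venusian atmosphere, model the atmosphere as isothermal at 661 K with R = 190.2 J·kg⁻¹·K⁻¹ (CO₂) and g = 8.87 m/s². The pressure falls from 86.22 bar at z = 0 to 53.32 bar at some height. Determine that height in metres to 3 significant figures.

z ≈ 6810 m

Scale height: H = RT/g = 190.2 × 661 / 8.87 = 14174 m.
Invert the barometric formula: z = H ln(P₀/P).
P₀/P = 86.22/53.32 = 1.6170; ln(1.6170) = 0.48057.
z = 14174 × 0.48057 = 6811.6 m.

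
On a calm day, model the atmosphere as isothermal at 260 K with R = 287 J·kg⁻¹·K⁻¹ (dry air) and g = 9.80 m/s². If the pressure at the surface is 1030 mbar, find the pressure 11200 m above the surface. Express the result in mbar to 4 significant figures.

Scale height: H = RT/g = 287 × 260 / 9.80 = 7614.3 m.
Barometric formula: P = P₀ exp(−z/H).
z/H = 11200/7614.3 = 1.4709; exp(−1.4709) = 0.22972.
P = 1030 × 0.22972 = 236.61 mbar.

P ≈ 236.6 mbar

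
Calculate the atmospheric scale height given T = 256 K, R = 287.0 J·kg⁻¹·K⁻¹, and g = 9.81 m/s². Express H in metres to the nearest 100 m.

The scale height of an isothermal atmosphere is H = RT/g.
H = 287.0 × 256 / 9.81 = 73472/9.81 = 7489.5 m.

H ≈ 7500 m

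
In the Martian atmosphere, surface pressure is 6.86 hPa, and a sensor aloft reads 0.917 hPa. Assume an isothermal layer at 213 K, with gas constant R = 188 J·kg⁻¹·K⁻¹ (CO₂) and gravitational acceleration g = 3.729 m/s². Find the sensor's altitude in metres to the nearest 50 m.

z ≈ 21600 m

Scale height: H = RT/g = 188 × 213 / 3.729 = 10739 m.
Invert the barometric formula: z = H ln(P₀/P).
P₀/P = 6.86/0.917 = 7.4809; ln(7.4809) = 2.0124.
z = 10739 × 2.0124 = 21611 m.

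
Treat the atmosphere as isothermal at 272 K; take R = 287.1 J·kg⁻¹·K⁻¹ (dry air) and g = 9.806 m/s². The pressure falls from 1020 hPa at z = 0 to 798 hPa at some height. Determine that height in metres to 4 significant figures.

z ≈ 1955 m

Scale height: H = RT/g = 287.1 × 272 / 9.806 = 7963.6 m.
Invert the barometric formula: z = H ln(P₀/P).
P₀/P = 1020/798 = 1.2782; ln(1.2782) = 0.24545.
z = 7963.6 × 0.24545 = 1954.7 m.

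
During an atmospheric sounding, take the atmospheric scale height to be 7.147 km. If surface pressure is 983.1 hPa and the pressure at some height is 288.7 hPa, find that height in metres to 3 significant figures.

Invert the barometric formula: z = H ln(P₀/P).
P₀/P = 983.1/288.7 = 3.4053; ln(3.4053) = 1.2253.
z = 7147.0 × 1.2253 = 8757.2 m.

z ≈ 8760 m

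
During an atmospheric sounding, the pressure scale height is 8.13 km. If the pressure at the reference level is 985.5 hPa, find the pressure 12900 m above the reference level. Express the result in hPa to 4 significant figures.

Barometric formula: P = P₀ exp(−z/H).
z/H = 12900/8130.0 = 1.5867; exp(−1.5867) = 0.20460.
P = 985.5 × 0.20460 = 201.63 hPa.

P ≈ 201.6 hPa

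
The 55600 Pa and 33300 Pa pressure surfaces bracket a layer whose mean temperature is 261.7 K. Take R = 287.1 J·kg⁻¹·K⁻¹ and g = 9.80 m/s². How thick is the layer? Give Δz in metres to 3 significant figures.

Hypsometric equation: Δz = (R T̄/g) ln(P₁/P₂).
R T̄/g = 287.1 × 261.7 / 9.80 = 7666.7 m.
ln(55600/33300) = ln(1.6697) = 0.51264.
Δz = 7666.7 × 0.51264 = 3930.3 m.

Δz ≈ 3930 m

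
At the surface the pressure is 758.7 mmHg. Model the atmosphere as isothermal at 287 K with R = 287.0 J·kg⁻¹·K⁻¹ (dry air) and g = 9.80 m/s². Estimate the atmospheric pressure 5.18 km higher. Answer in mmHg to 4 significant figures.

P ≈ 409.7 mmHg

Scale height: H = RT/g = 287.0 × 287 / 9.80 = 8405.0 m.
Barometric formula: P = P₀ exp(−z/H).
z/H = 5180.0/8405.0 = 0.61630; exp(−0.61630) = 0.53994.
P = 758.7 × 0.53994 = 409.65 mmHg.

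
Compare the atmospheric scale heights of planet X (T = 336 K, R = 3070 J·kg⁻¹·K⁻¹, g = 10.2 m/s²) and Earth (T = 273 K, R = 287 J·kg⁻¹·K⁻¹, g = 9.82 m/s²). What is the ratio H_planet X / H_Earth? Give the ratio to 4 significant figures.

H = RT/g for each body.
H_planet X = 3070 × 336 / 10.2 = 101130 m.
H_Earth = 287 × 273 / 9.82 = 7978.7 m.
H_planet X/H_Earth = 101130/7978.7 = 12.675.

H_planet X/H_Earth ≈ 12.67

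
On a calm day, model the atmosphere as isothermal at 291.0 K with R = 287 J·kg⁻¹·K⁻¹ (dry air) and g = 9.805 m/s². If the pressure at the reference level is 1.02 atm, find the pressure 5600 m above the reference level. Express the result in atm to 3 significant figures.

P ≈ 0.529 atm

Scale height: H = RT/g = 287 × 291.0 / 9.805 = 8517.8 m.
Barometric formula: P = P₀ exp(−z/H).
z/H = 5600.0/8517.8 = 0.65745; exp(−0.65745) = 0.51817.
P = 1.02 × 0.51817 = 0.52853 atm.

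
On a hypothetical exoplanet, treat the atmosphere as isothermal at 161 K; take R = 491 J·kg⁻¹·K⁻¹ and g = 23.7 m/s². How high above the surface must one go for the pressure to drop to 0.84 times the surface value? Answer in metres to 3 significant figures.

z ≈ 582 m

Scale height: H = RT/g = 491 × 161 / 23.7 = 3335.5 m.
Set P/P₀ = exp(−z/H) = 0.84, so z = −H ln(0.84).
−ln(0.84) = 0.17435; z = 3335.5 × 0.17435 = 581.54 m.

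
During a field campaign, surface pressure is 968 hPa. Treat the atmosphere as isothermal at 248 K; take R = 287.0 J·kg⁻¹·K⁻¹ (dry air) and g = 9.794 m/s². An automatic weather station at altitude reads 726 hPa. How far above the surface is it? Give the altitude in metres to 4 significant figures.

Scale height: H = RT/g = 287.0 × 248 / 9.794 = 7267.3 m.
Invert the barometric formula: z = H ln(P₀/P).
P₀/P = 968/726 = 1.3333; ln(1.3333) = 0.28766.
z = 7267.3 × 0.28766 = 2090.5 m.

z ≈ 2091 m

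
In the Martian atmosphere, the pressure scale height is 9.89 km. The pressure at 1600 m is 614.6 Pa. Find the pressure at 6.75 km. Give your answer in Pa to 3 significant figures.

P ≈ 365 Pa

Between two levels, P₂ = P₁ exp(−Δz/H) with Δz = z₂ − z₁.
Δz = 6750.0 − 1600.0 = 5150.0 m; Δz/H = 5150.0/9890.0 = 0.52073.
P₂ = 614.6 × exp(−0.52073) = 614.6 × 0.59409 = 365.13 Pa.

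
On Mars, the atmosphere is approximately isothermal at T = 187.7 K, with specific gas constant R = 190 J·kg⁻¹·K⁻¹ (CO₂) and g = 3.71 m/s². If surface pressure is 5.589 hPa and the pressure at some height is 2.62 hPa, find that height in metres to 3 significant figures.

Scale height: H = RT/g = 190 × 187.7 / 3.71 = 9612.7 m.
Invert the barometric formula: z = H ln(P₀/P).
P₀/P = 5.589/2.62 = 2.1332; ln(2.1332) = 0.75762.
z = 9612.7 × 0.75762 = 7282.8 m.

z ≈ 7280 m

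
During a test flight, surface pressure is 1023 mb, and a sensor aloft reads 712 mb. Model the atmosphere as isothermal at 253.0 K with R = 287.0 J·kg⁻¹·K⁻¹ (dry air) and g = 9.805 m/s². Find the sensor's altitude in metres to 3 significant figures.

z ≈ 2680 m

Scale height: H = RT/g = 287.0 × 253.0 / 9.805 = 7405.5 m.
Invert the barometric formula: z = H ln(P₀/P).
P₀/P = 1023/712 = 1.4368; ln(1.4368) = 0.36242.
z = 7405.5 × 0.36242 = 2683.9 m.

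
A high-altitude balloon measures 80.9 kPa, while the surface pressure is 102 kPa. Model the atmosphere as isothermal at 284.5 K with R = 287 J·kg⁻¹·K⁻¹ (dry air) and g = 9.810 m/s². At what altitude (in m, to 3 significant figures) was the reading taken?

z ≈ 1930 m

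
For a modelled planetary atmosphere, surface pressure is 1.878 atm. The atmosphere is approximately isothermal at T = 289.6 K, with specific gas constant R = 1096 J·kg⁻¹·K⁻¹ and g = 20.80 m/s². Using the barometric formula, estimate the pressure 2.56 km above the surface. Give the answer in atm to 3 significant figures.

Scale height: H = RT/g = 1096 × 289.6 / 20.80 = 15260 m.
Barometric formula: P = P₀ exp(−z/H).
z/H = 2560.0/15260 = 0.16776; exp(−0.16776) = 0.84556.
P = 1.878 × 0.84556 = 1.5880 atm.

P ≈ 1.59 atm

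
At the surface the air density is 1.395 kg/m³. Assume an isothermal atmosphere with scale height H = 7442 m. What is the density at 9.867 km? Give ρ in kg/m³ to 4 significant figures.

ρ ≈ 0.3705 kg/m³

In an isothermal atmosphere, density decays like pressure: ρ = ρ₀ exp(−z/H).
z/H = 9867.0/7442.0 = 1.3259; exp(−1.3259) = 0.26556.
ρ = 1.395 × 0.26556 = 0.37046 kg/m³.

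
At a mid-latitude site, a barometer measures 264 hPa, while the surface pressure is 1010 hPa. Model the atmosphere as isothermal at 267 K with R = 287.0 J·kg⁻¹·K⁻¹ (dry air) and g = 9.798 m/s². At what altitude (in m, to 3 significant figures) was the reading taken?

Scale height: H = RT/g = 287.0 × 267 / 9.798 = 7820.9 m.
Invert the barometric formula: z = H ln(P₀/P).
P₀/P = 1010/264 = 3.8258; ln(3.8258) = 1.3418.
z = 7820.9 × 1.3418 = 10494 m.

z ≈ 10500 m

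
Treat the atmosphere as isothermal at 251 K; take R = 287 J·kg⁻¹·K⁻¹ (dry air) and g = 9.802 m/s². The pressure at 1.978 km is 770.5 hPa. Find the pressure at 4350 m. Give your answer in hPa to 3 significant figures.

Scale height: H = RT/g = 287 × 251 / 9.802 = 7349.2 m.
Between two levels, P₂ = P₁ exp(−Δz/H) with Δz = z₂ − z₁.
Δz = 4350.0 − 1978.0 = 2372.0 m; Δz/H = 2372.0/7349.2 = 0.32276.
P₂ = 770.5 × exp(−0.32276) = 770.5 × 0.72415 = 557.96 hPa.

P ≈ 558 hPa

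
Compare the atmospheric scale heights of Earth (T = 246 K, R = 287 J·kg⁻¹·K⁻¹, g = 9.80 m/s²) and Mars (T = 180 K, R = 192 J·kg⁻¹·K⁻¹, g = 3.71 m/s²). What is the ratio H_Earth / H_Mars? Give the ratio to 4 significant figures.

H_Earth/H_Mars ≈ 0.7734

H = RT/g for each body.
H_Earth = 287 × 246 / 9.80 = 7204.3 m.
H_Mars = 192 × 180 / 3.71 = 9315.4 m.
H_Earth/H_Mars = 7204.3/9315.4 = 0.77338.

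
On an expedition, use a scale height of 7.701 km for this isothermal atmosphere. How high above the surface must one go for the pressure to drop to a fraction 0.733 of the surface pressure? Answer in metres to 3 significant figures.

z ≈ 2390 m

Set P/P₀ = exp(−z/H) = 0.733, so z = −H ln(0.733).
−ln(0.733) = 0.31061; z = 7701.0 × 0.31061 = 2392.0 m.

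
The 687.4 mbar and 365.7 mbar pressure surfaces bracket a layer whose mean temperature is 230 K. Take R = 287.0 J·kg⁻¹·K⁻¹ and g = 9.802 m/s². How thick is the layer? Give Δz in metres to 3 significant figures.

Δz ≈ 4250 m

Hypsometric equation: Δz = (R T̄/g) ln(P₁/P₂).
R T̄/g = 287.0 × 230 / 9.802 = 6734.3 m.
ln(687.4/365.7) = ln(1.8797) = 0.63111.
Δz = 6734.3 × 0.63111 = 4250.1 m.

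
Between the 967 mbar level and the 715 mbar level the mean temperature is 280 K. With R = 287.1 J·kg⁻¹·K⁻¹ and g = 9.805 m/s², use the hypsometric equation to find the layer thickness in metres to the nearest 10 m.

Δz ≈ 2480 m

Hypsometric equation: Δz = (R T̄/g) ln(P₁/P₂).
R T̄/g = 287.1 × 280 / 9.805 = 8198.7 m.
ln(967/715) = ln(1.3524) = 0.30188.
Δz = 8198.7 × 0.30188 = 2475.0 m.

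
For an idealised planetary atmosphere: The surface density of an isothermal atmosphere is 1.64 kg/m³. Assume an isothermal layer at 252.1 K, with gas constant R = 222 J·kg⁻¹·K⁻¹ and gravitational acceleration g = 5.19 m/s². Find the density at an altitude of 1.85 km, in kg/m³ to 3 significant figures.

ρ ≈ 1.38 kg/m³

Scale height: H = RT/g = 222 × 252.1 / 5.19 = 10783 m.
In an isothermal atmosphere, density decays like pressure: ρ = ρ₀ exp(−z/H).
z/H = 1850.0/10783 = 0.17157; exp(−0.17157) = 0.84234.
ρ = 1.64 × 0.84234 = 1.3814 kg/m³.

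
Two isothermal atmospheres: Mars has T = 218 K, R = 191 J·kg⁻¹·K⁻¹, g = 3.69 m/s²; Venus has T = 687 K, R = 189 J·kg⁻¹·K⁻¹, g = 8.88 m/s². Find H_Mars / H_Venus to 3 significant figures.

H_Mars/H_Venus ≈ 0.772

H = RT/g for each body.
H_Mars = 191 × 218 / 3.69 = 11284 m.
H_Venus = 189 × 687 / 8.88 = 14622 m.
H_Mars/H_Venus = 11284/14622 = 0.77171.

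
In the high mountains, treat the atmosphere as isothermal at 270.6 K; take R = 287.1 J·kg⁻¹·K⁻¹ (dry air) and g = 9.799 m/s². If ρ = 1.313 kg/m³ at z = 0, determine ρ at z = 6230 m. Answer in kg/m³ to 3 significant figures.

Scale height: H = RT/g = 287.1 × 270.6 / 9.799 = 7928.3 m.
In an isothermal atmosphere, density decays like pressure: ρ = ρ₀ exp(−z/H).
z/H = 6230.0/7928.3 = 0.78579; exp(−0.78579) = 0.45576.
ρ = 1.313 × 0.45576 = 0.59841 kg/m³.

ρ ≈ 0.598 kg/m³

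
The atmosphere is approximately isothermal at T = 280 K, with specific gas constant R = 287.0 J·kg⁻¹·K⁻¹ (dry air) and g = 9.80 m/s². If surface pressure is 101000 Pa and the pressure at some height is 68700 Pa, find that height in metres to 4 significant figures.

Scale height: H = RT/g = 287.0 × 280 / 9.80 = 8200.0 m.
Invert the barometric formula: z = H ln(P₀/P).
P₀/P = 101000/68700 = 1.4702; ln(1.4702) = 0.38540.
z = 8200.0 × 0.38540 = 3160.3 m.

z ≈ 3160 m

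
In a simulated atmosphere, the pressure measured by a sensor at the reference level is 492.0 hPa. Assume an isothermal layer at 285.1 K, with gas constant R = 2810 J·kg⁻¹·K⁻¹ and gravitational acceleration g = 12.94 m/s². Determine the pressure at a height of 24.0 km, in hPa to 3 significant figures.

P ≈ 334 hPa

Scale height: H = RT/g = 2810 × 285.1 / 12.94 = 61911 m.
Barometric formula: P = P₀ exp(−z/H).
z/H = 24000/61911 = 0.38765; exp(−0.38765) = 0.67865.
P = 492.0 × 0.67865 = 333.90 hPa.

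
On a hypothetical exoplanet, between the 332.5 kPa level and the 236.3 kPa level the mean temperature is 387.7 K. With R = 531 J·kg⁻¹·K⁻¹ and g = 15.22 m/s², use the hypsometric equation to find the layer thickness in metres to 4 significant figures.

Hypsometric equation: Δz = (R T̄/g) ln(P₁/P₂).
R T̄/g = 531 × 387.7 / 15.22 = 13526 m.
ln(332.5/236.3) = ln(1.4071) = 0.34153.
Δz = 13526 × 0.34153 = 4619.5 m.

Δz ≈ 4620 m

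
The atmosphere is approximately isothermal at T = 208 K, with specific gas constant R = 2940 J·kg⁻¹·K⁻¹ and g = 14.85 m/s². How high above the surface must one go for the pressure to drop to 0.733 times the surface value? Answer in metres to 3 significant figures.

Scale height: H = RT/g = 2940 × 208 / 14.85 = 41180 m.
Set P/P₀ = exp(−z/H) = 0.733, so z = −H ln(0.733).
−ln(0.733) = 0.31061; z = 41180 × 0.31061 = 12791 m.

z ≈ 12800 m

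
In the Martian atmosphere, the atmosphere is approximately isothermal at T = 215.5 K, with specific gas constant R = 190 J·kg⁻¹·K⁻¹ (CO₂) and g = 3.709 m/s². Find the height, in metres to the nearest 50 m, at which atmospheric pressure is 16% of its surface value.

z ≈ 20250 m

Scale height: H = RT/g = 190 × 215.5 / 3.709 = 11039 m.
Set P/P₀ = exp(−z/H) = 0.16, so z = −H ln(0.16).
−ln(0.16) = 1.8326; z = 11039 × 1.8326 = 20230 m.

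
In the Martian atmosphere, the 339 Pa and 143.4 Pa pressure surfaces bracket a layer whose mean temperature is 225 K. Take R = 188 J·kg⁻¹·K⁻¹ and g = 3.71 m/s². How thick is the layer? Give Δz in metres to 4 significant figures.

Δz ≈ 9810 m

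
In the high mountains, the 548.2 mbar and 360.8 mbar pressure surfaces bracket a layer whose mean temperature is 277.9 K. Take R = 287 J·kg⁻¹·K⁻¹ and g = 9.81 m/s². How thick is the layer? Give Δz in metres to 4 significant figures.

Δz ≈ 3401 m

Hypsometric equation: Δz = (R T̄/g) ln(P₁/P₂).
R T̄/g = 287 × 277.9 / 9.81 = 8130.2 m.
ln(548.2/360.8) = ln(1.5194) = 0.41832.
Δz = 8130.2 × 0.41832 = 3401.0 m.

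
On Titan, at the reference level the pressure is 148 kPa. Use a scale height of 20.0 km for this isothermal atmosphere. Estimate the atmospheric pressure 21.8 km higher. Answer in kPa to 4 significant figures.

Barometric formula: P = P₀ exp(−z/H).
z/H = 21800/20000 = 1.0900; exp(−1.0900) = 0.33622.
P = 148 × 0.33622 = 49.761 kPa.

P ≈ 49.76 kPa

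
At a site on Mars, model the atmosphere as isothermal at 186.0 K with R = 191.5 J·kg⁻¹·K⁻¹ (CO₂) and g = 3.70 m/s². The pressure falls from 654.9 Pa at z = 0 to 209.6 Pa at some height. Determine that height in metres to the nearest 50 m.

Scale height: H = RT/g = 191.5 × 186.0 / 3.70 = 9626.8 m.
Invert the barometric formula: z = H ln(P₀/P).
P₀/P = 654.9/209.6 = 3.1245; ln(3.1245) = 1.1393.
z = 9626.8 × 1.1393 = 10968 m.

z ≈ 10950 m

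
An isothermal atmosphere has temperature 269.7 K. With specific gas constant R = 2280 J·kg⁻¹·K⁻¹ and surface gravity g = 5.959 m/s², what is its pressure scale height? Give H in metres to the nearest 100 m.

H ≈ 103200 m

The scale height of an isothermal atmosphere is H = RT/g.
H = 2280 × 269.7 / 5.959 = 614920/5.959 = 103190 m.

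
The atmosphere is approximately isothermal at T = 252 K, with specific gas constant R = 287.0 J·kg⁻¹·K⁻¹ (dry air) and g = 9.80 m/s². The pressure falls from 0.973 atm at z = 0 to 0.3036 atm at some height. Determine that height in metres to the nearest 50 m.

Scale height: H = RT/g = 287.0 × 252 / 9.80 = 7380.0 m.
Invert the barometric formula: z = H ln(P₀/P).
P₀/P = 0.973/0.3036 = 3.2049; ln(3.2049) = 1.1647.
z = 7380.0 × 1.1647 = 8595.5 m.

z ≈ 8600 m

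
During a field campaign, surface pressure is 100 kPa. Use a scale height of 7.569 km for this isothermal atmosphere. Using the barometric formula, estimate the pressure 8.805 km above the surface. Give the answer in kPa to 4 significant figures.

Barometric formula: P = P₀ exp(−z/H).
z/H = 8805.0/7569.0 = 1.1633; exp(−1.1633) = 0.31245.
P = 100 × 0.31245 = 31.245 kPa.

P ≈ 31.25 kPa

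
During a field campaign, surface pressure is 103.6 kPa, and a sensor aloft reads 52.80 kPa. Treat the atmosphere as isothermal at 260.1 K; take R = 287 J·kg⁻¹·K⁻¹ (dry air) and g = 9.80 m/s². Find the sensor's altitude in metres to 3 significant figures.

Scale height: H = RT/g = 287 × 260.1 / 9.80 = 7617.2 m.
Invert the barometric formula: z = H ln(P₀/P).
P₀/P = 103.6/52.80 = 1.9621; ln(1.9621) = 0.67402.
z = 7617.2 × 0.67402 = 5134.1 m.

z ≈ 5130 m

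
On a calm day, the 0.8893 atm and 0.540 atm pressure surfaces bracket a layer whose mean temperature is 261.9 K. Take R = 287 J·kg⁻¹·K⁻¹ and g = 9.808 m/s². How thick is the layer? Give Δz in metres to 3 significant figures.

Hypsometric equation: Δz = (R T̄/g) ln(P₁/P₂).
R T̄/g = 287 × 261.9 / 9.808 = 7663.7 m.
ln(0.8893/0.540) = ln(1.6469) = 0.49889.
Δz = 7663.7 × 0.49889 = 3823.3 m.

Δz ≈ 3820 m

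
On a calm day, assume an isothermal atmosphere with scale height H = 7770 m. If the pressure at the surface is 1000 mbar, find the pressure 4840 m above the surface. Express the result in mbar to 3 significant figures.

Barometric formula: P = P₀ exp(−z/H).
z/H = 4840.0/7770.0 = 0.62291; exp(−0.62291) = 0.53638.
P = 1000 × 0.53638 = 536.38 mbar.

P ≈ 536 mbar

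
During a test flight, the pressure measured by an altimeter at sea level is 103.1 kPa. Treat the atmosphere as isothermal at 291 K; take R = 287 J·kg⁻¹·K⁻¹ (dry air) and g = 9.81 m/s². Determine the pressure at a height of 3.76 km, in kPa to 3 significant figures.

P ≈ 66.3 kPa

Scale height: H = RT/g = 287 × 291 / 9.81 = 8513.5 m.
Barometric formula: P = P₀ exp(−z/H).
z/H = 3760.0/8513.5 = 0.44165; exp(−0.44165) = 0.64297.
P = 103.1 × 0.64297 = 66.290 kPa.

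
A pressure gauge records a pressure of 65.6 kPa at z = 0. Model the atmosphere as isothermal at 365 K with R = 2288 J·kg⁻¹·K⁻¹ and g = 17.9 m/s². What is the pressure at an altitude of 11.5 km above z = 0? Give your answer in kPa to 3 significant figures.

Scale height: H = RT/g = 2288 × 365 / 17.9 = 46655 m.
Barometric formula: P = P₀ exp(−z/H).
z/H = 11500/46655 = 0.24649; exp(−0.24649) = 0.78154.
P = 65.6 × 0.78154 = 51.269 kPa.

P ≈ 51.3 kPa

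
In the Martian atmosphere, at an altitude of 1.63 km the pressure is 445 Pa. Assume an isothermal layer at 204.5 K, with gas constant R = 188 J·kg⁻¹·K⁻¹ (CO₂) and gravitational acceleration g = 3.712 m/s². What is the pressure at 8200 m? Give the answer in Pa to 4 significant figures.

Scale height: H = RT/g = 188 × 204.5 / 3.712 = 10357 m.
Between two levels, P₂ = P₁ exp(−Δz/H) with Δz = z₂ − z₁.
Δz = 8200.0 − 1630.0 = 6570.0 m; Δz/H = 6570.0/10357 = 0.63435.
P₂ = 445 × exp(−0.63435) = 445 × 0.53028 = 235.97 Pa.

P ≈ 236.0 Pa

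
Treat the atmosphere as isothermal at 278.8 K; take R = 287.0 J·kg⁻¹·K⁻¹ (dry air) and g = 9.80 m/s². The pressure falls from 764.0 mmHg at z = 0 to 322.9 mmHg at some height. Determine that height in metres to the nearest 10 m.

z ≈ 7030 m

Scale height: H = RT/g = 287.0 × 278.8 / 9.80 = 8164.9 m.
Invert the barometric formula: z = H ln(P₀/P).
P₀/P = 764.0/322.9 = 2.3661; ln(2.3661) = 0.86124.
z = 8164.9 × 0.86124 = 7031.9 m.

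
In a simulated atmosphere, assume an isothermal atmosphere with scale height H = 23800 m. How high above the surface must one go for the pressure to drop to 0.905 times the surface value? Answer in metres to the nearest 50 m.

z ≈ 2400 m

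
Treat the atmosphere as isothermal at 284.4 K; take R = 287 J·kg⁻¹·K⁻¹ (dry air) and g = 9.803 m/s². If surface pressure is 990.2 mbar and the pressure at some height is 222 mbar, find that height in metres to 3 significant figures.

z ≈ 12400 m

Scale height: H = RT/g = 287 × 284.4 / 9.803 = 8326.3 m.
Invert the barometric formula: z = H ln(P₀/P).
P₀/P = 990.2/222 = 4.4604; ln(4.4604) = 1.4952.
z = 8326.3 × 1.4952 = 12449 m.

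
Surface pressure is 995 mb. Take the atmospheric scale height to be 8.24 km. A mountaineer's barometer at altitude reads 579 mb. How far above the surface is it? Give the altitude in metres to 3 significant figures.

z ≈ 4460 m

Invert the barometric formula: z = H ln(P₀/P).
P₀/P = 995/579 = 1.7185; ln(1.7185) = 0.54145.
z = 8240.0 × 0.54145 = 4461.5 m.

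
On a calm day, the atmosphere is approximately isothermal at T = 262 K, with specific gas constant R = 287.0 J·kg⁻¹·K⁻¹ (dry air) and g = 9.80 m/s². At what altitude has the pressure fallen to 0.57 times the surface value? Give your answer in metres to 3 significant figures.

Scale height: H = RT/g = 287.0 × 262 / 9.80 = 7672.9 m.
Set P/P₀ = exp(−z/H) = 0.57, so z = −H ln(0.57).
−ln(0.57) = 0.56212; z = 7672.9 × 0.56212 = 4313.1 m.

z ≈ 4310 m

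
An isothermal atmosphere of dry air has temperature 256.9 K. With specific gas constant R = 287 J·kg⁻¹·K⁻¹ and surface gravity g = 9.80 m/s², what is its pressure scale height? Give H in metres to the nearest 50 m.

The scale height of an isothermal atmosphere is H = RT/g.
H = 287 × 256.9 / 9.80 = 73730/9.80 = 7523.5 m.

H ≈ 7500 m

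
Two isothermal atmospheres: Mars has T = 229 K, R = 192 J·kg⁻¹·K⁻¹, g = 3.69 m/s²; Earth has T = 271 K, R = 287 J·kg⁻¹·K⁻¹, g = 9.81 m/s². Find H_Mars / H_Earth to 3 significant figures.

H = RT/g for each body.
H_Mars = 192 × 229 / 3.69 = 11915 m.
H_Earth = 287 × 271 / 9.81 = 7928.3 m.
H_Mars/H_Earth = 11915/7928.3 = 1.5028.

H_Mars/H_Earth ≈ 1.50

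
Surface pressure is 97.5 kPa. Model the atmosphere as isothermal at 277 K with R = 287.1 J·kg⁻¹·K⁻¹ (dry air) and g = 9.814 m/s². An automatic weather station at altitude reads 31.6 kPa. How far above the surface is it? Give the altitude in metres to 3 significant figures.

z ≈ 9130 m

Scale height: H = RT/g = 287.1 × 277 / 9.814 = 8103.4 m.
Invert the barometric formula: z = H ln(P₀/P).
P₀/P = 97.5/31.6 = 3.0854; ln(3.0854) = 1.1267.
z = 8103.4 × 1.1267 = 9130.1 m.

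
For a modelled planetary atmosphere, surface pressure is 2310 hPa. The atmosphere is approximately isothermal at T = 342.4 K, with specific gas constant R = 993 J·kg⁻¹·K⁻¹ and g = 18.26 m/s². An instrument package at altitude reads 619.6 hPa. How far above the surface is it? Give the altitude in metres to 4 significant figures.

Scale height: H = RT/g = 993 × 342.4 / 18.26 = 18620 m.
Invert the barometric formula: z = H ln(P₀/P).
P₀/P = 2310/619.6 = 3.7282; ln(3.7282) = 1.3159.
z = 18620 × 1.3159 = 24502 m.

z ≈ 24500 m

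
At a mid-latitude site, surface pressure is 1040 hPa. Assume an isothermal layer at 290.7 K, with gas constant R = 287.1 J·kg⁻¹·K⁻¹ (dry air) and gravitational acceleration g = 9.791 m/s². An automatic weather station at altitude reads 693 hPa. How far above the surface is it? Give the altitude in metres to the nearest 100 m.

z ≈ 3500 m

Scale height: H = RT/g = 287.1 × 290.7 / 9.791 = 8524.2 m.
Invert the barometric formula: z = H ln(P₀/P).
P₀/P = 1040/693 = 1.5007; ln(1.5007) = 0.40593.
z = 8524.2 × 0.40593 = 3460.2 m.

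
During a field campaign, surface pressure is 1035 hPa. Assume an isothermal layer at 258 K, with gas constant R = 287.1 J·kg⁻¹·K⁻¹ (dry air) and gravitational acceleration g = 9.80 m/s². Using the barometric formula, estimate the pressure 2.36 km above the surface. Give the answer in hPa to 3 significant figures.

Scale height: H = RT/g = 287.1 × 258 / 9.80 = 7558.3 m.
Barometric formula: P = P₀ exp(−z/H).
z/H = 2360.0/7558.3 = 0.31224; exp(−0.31224) = 0.73181.
P = 1035 × 0.73181 = 757.42 hPa.

P ≈ 757 hPa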